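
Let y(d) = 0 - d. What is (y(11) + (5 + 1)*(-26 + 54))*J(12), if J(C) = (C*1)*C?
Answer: 22608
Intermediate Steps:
J(C) = C² (J(C) = C*C = C²)
y(d) = -d
(y(11) + (5 + 1)*(-26 + 54))*J(12) = (-1*11 + (5 + 1)*(-26 + 54))*12² = (-11 + 6*28)*144 = (-11 + 168)*144 = 157*144 = 22608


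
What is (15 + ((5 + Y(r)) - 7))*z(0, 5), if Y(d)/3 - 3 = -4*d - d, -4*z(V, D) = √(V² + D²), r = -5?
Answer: -485/4 ≈ -121.25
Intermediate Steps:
z(V, D) = -√(D² + V²)/4 (z(V, D) = -√(V² + D²)/4 = -√(D² + V²)/4)
Y(d) = 9 - 15*d (Y(d) = 9 + 3*(-4*d - d) = 9 + 3*(-5*d) = 9 - 15*d)
(15 + ((5 + Y(r)) - 7))*z(0, 5) = (15 + ((5 + (9 - 15*(-5))) - 7))*(-√(5² + 0²)/4) = (15 + ((5 + (9 + 75)) - 7))*(-√(25 + 0)/4) = (15 + ((5 + 84) - 7))*(-√25/4) = (15 + (89 - 7))*(-¼*5) = (15 + 82)*(-5/4) = 97*(-5/4) = -485/4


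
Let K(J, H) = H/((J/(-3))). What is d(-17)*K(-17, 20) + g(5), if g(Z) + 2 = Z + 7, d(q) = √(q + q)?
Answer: 10 + 60*I*√34/17 ≈ 10.0 + 20.58*I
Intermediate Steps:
d(q) = √2*√q (d(q) = √(2*q) = √2*√q)
K(J, H) = -3*H/J (K(J, H) = H/((J*(-⅓))) = H/((-J/3)) = H*(-3/J) = -3*H/J)
g(Z) = 5 + Z (g(Z) = -2 + (Z + 7) = -2 + (7 + Z) = 5 + Z)
d(-17)*K(-17, 20) + g(5) = (√2*√(-17))*(-3*20/(-17)) + (5 + 5) = (√2*(I*√17))*(-3*20*(-1/17)) + 10 = (I*√34)*(60/17) + 10 = 60*I*√34/17 + 10 = 10 + 60*I*√34/17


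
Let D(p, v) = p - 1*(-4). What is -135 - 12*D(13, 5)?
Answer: -339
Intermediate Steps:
D(p, v) = 4 + p (D(p, v) = p + 4 = 4 + p)
-135 - 12*D(13, 5) = -135 - 12*(4 + 13) = -135 - 12*17 = -135 - 204 = -339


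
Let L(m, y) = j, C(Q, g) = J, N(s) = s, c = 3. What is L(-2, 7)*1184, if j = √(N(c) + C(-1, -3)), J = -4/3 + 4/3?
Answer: 1184*√3 ≈ 2050.8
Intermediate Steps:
J = 0 (J = -4*⅓ + 4*(⅓) = -4/3 + 4/3 = 0)
C(Q, g) = 0
j = √3 (j = √(3 + 0) = √3 ≈ 1.7320)
L(m, y) = √3
L(-2, 7)*1184 = √3*1184 = 1184*√3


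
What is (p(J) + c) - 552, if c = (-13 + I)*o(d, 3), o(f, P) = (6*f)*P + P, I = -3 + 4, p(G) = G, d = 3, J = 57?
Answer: -1179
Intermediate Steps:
I = 1
o(f, P) = P + 6*P*f (o(f, P) = 6*P*f + P = P + 6*P*f)
c = -684 (c = (-13 + 1)*(3*(1 + 6*3)) = -36*(1 + 18) = -36*19 = -12*57 = -684)
(p(J) + c) - 552 = (57 - 684) - 552 = -627 - 552 = -1179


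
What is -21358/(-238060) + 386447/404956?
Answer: 25161655767/24100956340 ≈ 1.0440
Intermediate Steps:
-21358/(-238060) + 386447/404956 = -21358*(-1/238060) + 386447*(1/404956) = 10679/119030 + 386447/404956 = 25161655767/24100956340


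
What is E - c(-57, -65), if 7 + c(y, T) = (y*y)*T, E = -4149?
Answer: 207043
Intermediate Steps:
c(y, T) = -7 + T*y² (c(y, T) = -7 + (y*y)*T = -7 + y²*T = -7 + T*y²)
E - c(-57, -65) = -4149 - (-7 - 65*(-57)²) = -4149 - (-7 - 65*3249) = -4149 - (-7 - 211185) = -4149 - 1*(-211192) = -4149 + 211192 = 207043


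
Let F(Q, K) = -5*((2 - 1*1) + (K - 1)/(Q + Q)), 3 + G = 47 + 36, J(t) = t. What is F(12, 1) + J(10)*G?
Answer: 795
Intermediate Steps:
G = 80 (G = -3 + (47 + 36) = -3 + 83 = 80)
F(Q, K) = -5 - 5*(-1 + K)/(2*Q) (F(Q, K) = -5*((2 - 1) + (-1 + K)/((2*Q))) = -5*(1 + (-1 + K)*(1/(2*Q))) = -5*(1 + (-1 + K)/(2*Q)) = -5 - 5*(-1 + K)/(2*Q))
F(12, 1) + J(10)*G = (5/2)*(1 - 1*1 - 2*12)/12 + 10*80 = (5/2)*(1/12)*(1 - 1 - 24) + 800 = (5/2)*(1/12)*(-24) + 800 = -5 + 800 = 795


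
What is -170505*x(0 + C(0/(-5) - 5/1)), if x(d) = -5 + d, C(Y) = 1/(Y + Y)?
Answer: 1739151/2 ≈ 8.6958e+5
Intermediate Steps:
C(Y) = 1/(2*Y)
-170505*x(0 + C(0/(-5) - 5/1)) = -170505*(-5 + (0 + 1/(2*(0/(-5) - 5/1)))) = -170505*(-5 + (0 + 1/(2*(0*(-⅕) - 5*1)))) = -170505*(-5 + (0 + 1/(2*(0 - 5)))) = -170505*(-5 + (0 + (½)/(-5))) = -170505*(-5 + (0 + (½)*(-⅕))) = -170505*(-5 + (0 - ⅒)) = -170505*(-5 - ⅒) = -170505*(-51/10) = 1739151/2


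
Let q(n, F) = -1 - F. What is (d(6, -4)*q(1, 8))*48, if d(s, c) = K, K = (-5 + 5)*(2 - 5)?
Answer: 0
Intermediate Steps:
K = 0 (K = 0*(-3) = 0)
d(s, c) = 0
(d(6, -4)*q(1, 8))*48 = (0*(-1 - 1*8))*48 = (0*(-1 - 8))*48 = (0*(-9))*48 = 0*48 = 0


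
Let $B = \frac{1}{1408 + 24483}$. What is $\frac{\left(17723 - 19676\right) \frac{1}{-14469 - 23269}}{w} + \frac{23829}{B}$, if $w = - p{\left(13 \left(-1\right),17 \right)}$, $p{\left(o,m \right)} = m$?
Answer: $\frac{395806063921941}{641546} \approx 6.1696 \cdot 10^{8}$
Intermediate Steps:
$w = -17$ ($w = \left(-1\right) 17 = -17$)
$B = \frac{1}{25891} \approx 3.8623 \cdot 10^{-5}$
$\frac{\left(17723 - 19676\right) \frac{1}{-14469 - 23269}}{w} + \frac{23829}{B} = \frac{\left(17723 - 19676\right) \frac{1}{-14469 - 23269}}{-17} + 23829 \frac{1}{\frac{1}{25891}} = - \frac{1953}{-37738} \left(- \frac{1}{17}\right) + 23829 \cdot 25891 = \left(-1953\right) \left(- \frac{1}{37738}\right) \left(- \frac{1}{17}\right) + 616956639 = \frac{1953}{37738} \left(- \frac{1}{17}\right) + 616956639 = - \frac{1953}{641546} + 616956639 = \frac{395806063921941}{641546}$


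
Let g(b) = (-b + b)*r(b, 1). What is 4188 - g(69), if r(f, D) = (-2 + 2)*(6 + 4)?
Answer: 4188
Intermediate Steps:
r(f, D) = 0 (r(f, D) = 0*10 = 0)
g(b) = 0 (g(b) = (-b + b)*0 = 0*0 = 0)
4188 - g(69) = 4188 - 1*0 = 4188 + 0 = 4188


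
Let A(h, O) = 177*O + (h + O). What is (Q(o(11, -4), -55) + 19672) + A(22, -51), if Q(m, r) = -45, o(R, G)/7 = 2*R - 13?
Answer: 10571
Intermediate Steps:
o(R, G) = -91 + 14*R (o(R, G) = 7*(2*R - 13) = 7*(-13 + 2*R) = -91 + 14*R)
A(h, O) = h + 178*O (A(h, O) = 177*O + (O + h) = h + 178*O)
(Q(o(11, -4), -55) + 19672) + A(22, -51) = (-45 + 19672) + (22 + 178*(-51)) = 19627 + (22 - 9078) = 19627 - 9056 = 10571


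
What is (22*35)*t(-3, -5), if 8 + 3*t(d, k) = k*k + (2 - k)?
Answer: 6160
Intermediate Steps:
t(d, k) = -2 - k/3 + k²/3 (t(d, k) = -8/3 + (k*k + (2 - k))/3 = -8/3 + (k² + (2 - k))/3 = -8/3 + (2 + k² - k)/3 = -8/3 + (⅔ - k/3 + k²/3) = -2 - k/3 + k²/3)
(22*35)*t(-3, -5) = (22*35)*(-2 - ⅓*(-5) + (⅓)*(-5)²) = 770*(-2 + 5/3 + (⅓)*25) = 770*(-2 + 5/3 + 25/3) = 770*8 = 6160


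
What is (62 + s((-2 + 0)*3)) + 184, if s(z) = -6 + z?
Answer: 234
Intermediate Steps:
(62 + s((-2 + 0)*3)) + 184 = (62 + (-6 + (-2 + 0)*3)) + 184 = (62 + (-6 - 2*3)) + 184 = (62 + (-6 - 6)) + 184 = (62 - 12) + 184 = 50 + 184 = 234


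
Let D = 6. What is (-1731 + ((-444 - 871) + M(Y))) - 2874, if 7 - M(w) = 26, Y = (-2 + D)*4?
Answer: -5939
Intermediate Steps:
Y = 16 (Y = (-2 + 6)*4 = 4*4 = 16)
M(w) = -19 (M(w) = 7 - 1*26 = 7 - 26 = -19)
(-1731 + ((-444 - 871) + M(Y))) - 2874 = (-1731 + ((-444 - 871) - 19)) - 2874 = (-1731 + (-1315 - 19)) - 2874 = (-1731 - 1334) - 2874 = -3065 - 2874 = -5939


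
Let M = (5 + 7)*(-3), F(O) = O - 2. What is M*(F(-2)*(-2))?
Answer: -288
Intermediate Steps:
F(O) = -2 + O
M = -36 (M = 12*(-3) = -36)
M*(F(-2)*(-2)) = -36*(-2 - 2)*(-2) = -(-144)*(-2) = -36*8 = -288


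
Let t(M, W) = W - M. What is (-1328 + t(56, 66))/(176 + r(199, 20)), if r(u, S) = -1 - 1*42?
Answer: -1318/133 ≈ -9.9098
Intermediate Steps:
r(u, S) = -43 (r(u, S) = -1 - 42 = -43)
(-1328 + t(56, 66))/(176 + r(199, 20)) = (-1328 + (66 - 1*56))/(176 - 43) = (-1328 + (66 - 56))/133 = (-1328 + 10)*(1/133) = -1318*1/133 = -1318/133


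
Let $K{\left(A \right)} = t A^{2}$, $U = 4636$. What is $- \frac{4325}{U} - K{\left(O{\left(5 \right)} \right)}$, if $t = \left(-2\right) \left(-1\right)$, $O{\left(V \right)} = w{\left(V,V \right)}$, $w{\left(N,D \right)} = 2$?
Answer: $- \frac{41413}{4636} \approx -8.9329$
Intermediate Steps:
$O{\left(V \right)} = 2$
$t = 2$
$K{\left(A \right)} = 2 A^{2}$
$- \frac{4325}{U} - K{\left(O{\left(5 \right)} \right)} = - \frac{4325}{4636} - 2 \cdot 2^{2} = \left(-4325\right) \frac{1}{4636} - 2 \cdot 4 = - \frac{4325}{4636} - 8 = - \frac{41413}{4636}$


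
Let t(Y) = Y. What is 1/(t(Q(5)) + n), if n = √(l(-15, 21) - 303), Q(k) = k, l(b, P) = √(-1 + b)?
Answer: 1/(5 + √(-303 + 4*I)) ≈ 0.015539 - 0.052881*I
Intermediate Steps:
n = √(-303 + 4*I) (n = √(√(-1 - 15) - 303) = √(√(-16) - 303) = √(4*I - 303) = √(-303 + 4*I) ≈ 0.1149 + 17.407*I)
1/(t(Q(5)) + n) = 1/(5 + √(-303 + 4*I))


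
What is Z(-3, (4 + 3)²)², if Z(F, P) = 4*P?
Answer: 38416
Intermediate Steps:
Z(-3, (4 + 3)²)² = (4*(4 + 3)²)² = (4*7²)² = (4*49)² = 196² = 38416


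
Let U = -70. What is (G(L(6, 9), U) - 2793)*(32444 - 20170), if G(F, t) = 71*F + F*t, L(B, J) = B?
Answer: -34207638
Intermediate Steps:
(G(L(6, 9), U) - 2793)*(32444 - 20170) = (6*(71 - 70) - 2793)*(32444 - 20170) = (6*1 - 2793)*12274 = (6 - 2793)*12274 = -2787*12274 = -34207638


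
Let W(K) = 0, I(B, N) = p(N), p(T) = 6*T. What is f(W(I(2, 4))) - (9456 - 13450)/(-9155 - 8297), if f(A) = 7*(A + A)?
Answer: -1997/8726 ≈ -0.22886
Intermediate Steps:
I(B, N) = 6*N
f(A) = 14*A (f(A) = 7*(2*A) = 14*A)
f(W(I(2, 4))) - (9456 - 13450)/(-9155 - 8297) = 14*0 - (9456 - 13450)/(-9155 - 8297) = 0 - (-3994)/(-17452) = 0 - (-3994)*(-1)/17452 = 0 - 1*1997/8726 = 0 - 1997/8726 = -1997/8726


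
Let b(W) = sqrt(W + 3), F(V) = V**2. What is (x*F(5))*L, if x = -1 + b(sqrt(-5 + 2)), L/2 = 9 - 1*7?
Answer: -100 + 100*sqrt(3 + I*sqrt(3)) ≈ 79.779 + 48.172*I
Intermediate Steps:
L = 4 (L = 2*(9 - 1*7) = 2*(9 - 7) = 2*2 = 4)
b(W) = sqrt(3 + W)
x = -1 + sqrt(3 + I*sqrt(3)) (x = -1 + sqrt(3 + sqrt(-5 + 2)) = -1 + sqrt(3 + sqrt(-3)) = -1 + sqrt(3 + I*sqrt(3)) ≈ 0.79779 + 0.48172*I)
(x*F(5))*L = ((-1 + sqrt(3 + I*sqrt(3)))*5**2)*4 = ((-1 + sqrt(3 + I*sqrt(3)))*25)*4 = (-25 + 25*sqrt(3 + I*sqrt(3)))*4 = -100 + 100*sqrt(3 + I*sqrt(3))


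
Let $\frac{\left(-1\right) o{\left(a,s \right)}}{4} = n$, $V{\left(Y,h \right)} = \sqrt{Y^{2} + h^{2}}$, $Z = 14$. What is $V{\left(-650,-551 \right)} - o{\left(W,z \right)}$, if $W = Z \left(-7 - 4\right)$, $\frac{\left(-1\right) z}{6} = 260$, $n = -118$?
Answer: $-472 + \sqrt{726101} \approx 380.12$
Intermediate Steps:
$z = -1560$ ($z = \left(-6\right) 260 = -1560$)
$W = -154$ ($W = 14 \left(-7 - 4\right) = 14 \left(-11\right) = -154$)
$o{\left(a,s \right)} = 472$ ($o{\left(a,s \right)} = \left(-4\right) \left(-118\right) = 472$)
$V{\left(-650,-551 \right)} - o{\left(W,z \right)} = \sqrt{\left(-650\right)^{2} + \left(-551\right)^{2}} - 472 = \sqrt{422500 + 303601} - 472 = \sqrt{726101} - 472 = -472 + \sqrt{726101}$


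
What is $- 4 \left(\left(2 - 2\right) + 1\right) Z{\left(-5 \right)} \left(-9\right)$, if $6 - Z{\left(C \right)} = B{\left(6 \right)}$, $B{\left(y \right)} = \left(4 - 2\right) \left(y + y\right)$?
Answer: $-648$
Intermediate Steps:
$B{\left(y \right)} = 4 y$ ($B{\left(y \right)} = 2 \cdot 2 y = 4 y$)
$Z{\left(C \right)} = -18$ ($Z{\left(C \right)} = 6 - 4 \cdot 6 = 6 - 24 = -18$)
$- 4 \left(\left(2 - 2\right) + 1\right) Z{\left(-5 \right)} \left(-9\right) = - 4 \left(\left(2 - 2\right) + 1\right) \left(-18\right) \left(-9\right) = - 4 \left(0 + 1\right) \left(-18\right) \left(-9\right) = \left(-4\right) 1 \left(-18\right) \left(-9\right) = \left(-4\right) \left(-18\right) \left(-9\right) = 72 \left(-9\right) = -648$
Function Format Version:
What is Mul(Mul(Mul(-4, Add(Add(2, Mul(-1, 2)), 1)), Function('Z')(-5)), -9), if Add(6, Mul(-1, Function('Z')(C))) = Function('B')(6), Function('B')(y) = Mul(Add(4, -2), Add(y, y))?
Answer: -648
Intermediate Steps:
Function('B')(y) = Mul(4, y) (Function('B')(y) = Mul(2, Mul(2, y)) = Mul(4, y))
Function('Z')(C) = -18 (Function('Z')(C) = Add(6, Mul(-1, Mul(4, 6))) = Add(6, Mul(-1, 24)) = Add(6, -24) = -18)
Mul(Mul(Mul(-4, Add(Add(2, Mul(-1, 2)), 1)), Function('Z')(-5)), -9) = Mul(Mul(Mul(-4, Add(Add(2, Mul(-1, 2)), 1)), -18), -9) = Mul(Mul(Mul(-4, Add(Add(2, -2), 1)), -18), -9) = Mul(Mul(Mul(-4, Add(0, 1)), -18), -9) = Mul(Mul(Mul(-4, 1), -18), -9) = Mul(Mul(-4, -18), -9) = Mul(72, -9) = -648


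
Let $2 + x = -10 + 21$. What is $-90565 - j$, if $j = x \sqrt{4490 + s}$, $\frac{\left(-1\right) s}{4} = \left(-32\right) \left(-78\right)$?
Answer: $-90565 - 9 i \sqrt{5494} \approx -90565.0 - 667.09 i$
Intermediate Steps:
$s = -9984$ ($s = - 4 \left(\left(-32\right) \left(-78\right)\right) = \left(-4\right) 2496 = -9984$)
$x = 9$ ($x = -2 + \left(-10 + 21\right) = -2 + 11 = 9$)
$j = 9 i \sqrt{5494}$ ($j = 9 \sqrt{4490 - 9984} = 9 \sqrt{-5494} = 9 i \sqrt{5494} \approx 667.09 i$)
$-90565 - j = -90565 - 9 i \sqrt{5494}$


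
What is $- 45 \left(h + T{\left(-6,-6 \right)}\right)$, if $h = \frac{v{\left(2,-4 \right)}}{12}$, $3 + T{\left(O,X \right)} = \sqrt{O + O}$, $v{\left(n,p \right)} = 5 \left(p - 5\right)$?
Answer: $\frac{1215}{4} - 90 i \sqrt{3} \approx 303.75 - 155.88 i$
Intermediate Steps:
$v{\left(n,p \right)} = -25 + 5 p$ ($v{\left(n,p \right)} = 5 \left(-5 + p\right) = -25 + 5 p$)
$T{\left(O,X \right)} = -3 + \sqrt{2} \sqrt{O}$ ($T{\left(O,X \right)} = -3 + \sqrt{O + O} = -3 + \sqrt{2 O} = -3 + \sqrt{2} \sqrt{O}$)
$h = - \frac{15}{4}$ ($h = \frac{-25 + 5 \left(-4\right)}{12} = \left(-25 - 20\right) \frac{1}{12} = \left(-45\right) \frac{1}{12} = - \frac{15}{4} \approx -3.75$)
$- 45 \left(h + T{\left(-6,-6 \right)}\right) = - 45 \left(- \frac{15}{4} - \left(3 - \sqrt{2} \sqrt{-6}\right)\right) = - 45 \left(- \frac{15}{4} - \left(3 - \sqrt{2} i \sqrt{6}\right)\right) = - 45 \left(- \frac{15}{4} - \left(3 - 2 i \sqrt{3}\right)\right) = - 45 \left(- \frac{27}{4} + 2 i \sqrt{3}\right) = \frac{1215}{4} - 90 i \sqrt{3}$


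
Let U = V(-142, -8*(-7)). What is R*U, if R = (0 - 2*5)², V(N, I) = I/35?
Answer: 160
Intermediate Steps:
V(N, I) = I/35 (V(N, I) = I*(1/35) = I/35)
U = 8/5 (U = (-8*(-7))/35 = (1/35)*56 = 8/5 ≈ 1.6000)
R = 100 (R = (0 - 10)² = (-10)² = 100)
R*U = 100*(8/5) = 160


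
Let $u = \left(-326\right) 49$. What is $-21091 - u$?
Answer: $-5117$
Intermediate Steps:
$u = -15974$
$-21091 - u = -21091 - -15974 = -21091 + 15974 = -5117$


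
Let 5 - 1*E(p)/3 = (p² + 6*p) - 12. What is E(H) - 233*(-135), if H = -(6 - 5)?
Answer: 31521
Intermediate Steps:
H = -1 (H = -1*1 = -1)
E(p) = 51 - 18*p - 3*p² (E(p) = 15 - 3*((p² + 6*p) - 12) = 15 - 3*(-12 + p² + 6*p) = 15 + (36 - 18*p - 3*p²) = 51 - 18*p - 3*p²)
E(H) - 233*(-135) = (51 - 18*(-1) - 3*(-1)²) - 233*(-135) = (51 + 18 - 3*1) + 31455 = (51 + 18 - 3) + 31455 = 66 + 31455 = 31521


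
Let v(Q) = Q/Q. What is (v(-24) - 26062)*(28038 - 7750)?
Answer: -528725568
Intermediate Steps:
v(Q) = 1
(v(-24) - 26062)*(28038 - 7750) = (1 - 26062)*(28038 - 7750) = -26061*20288 = -528725568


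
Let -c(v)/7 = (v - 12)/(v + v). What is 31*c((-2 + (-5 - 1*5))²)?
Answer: -2387/24 ≈ -99.458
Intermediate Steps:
c(v) = -7*(-12 + v)/(2*v) (c(v) = -7*(v - 12)/(v + v) = -7*(-12 + v)/(2*v))
31*c((-2 + (-5 - 1*5))²) = 31*(-7/2 + 42/((-2 + (-5 - 1*5))²)) = 31*(-7/2 + 42/((-2 + (-5 - 5))²)) = 31*(-7/2 + 42/((-2 - 10)²)) = 31*(-7/2 + 42/((-12)²)) = 31*(-7/2 + 42/144) = 31*(-7/2 + 42*(1/144)) = 31*(-7/2 + 7/24) = 31*(-77/24) = -2387/24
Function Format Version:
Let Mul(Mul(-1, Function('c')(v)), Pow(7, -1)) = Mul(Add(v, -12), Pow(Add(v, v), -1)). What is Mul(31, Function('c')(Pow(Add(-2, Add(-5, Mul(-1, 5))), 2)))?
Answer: Rational(-2387, 24) ≈ -99.458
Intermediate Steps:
Function('c')(v) = Mul(Rational(-7, 2), Pow(v, -1), Add(-12, v)) (Function('c')(v) = Mul(-7, Mul(Add(v, -12), Pow(Add(v, v), -1))) = Mul(-7, Mul(Add(-12, v), Pow(Mul(2, v), -1))) = Mul(-7, Mul(Add(-12, v), Mul(Rational(1, 2), Pow(v, -1)))) = Mul(-7, Mul(Rational(1, 2), Pow(v, -1), Add(-12, v))) = Mul(Rational(-7, 2), Pow(v, -1), Add(-12, v)))
Mul(31, Function('c')(Pow(Add(-2, Add(-5, Mul(-1, 5))), 2))) = Mul(31, Add(Rational(-7, 2), Mul(42, Pow(Pow(Add(-2, Add(-5, Mul(-1, 5))), 2), -1)))) = Mul(31, Add(Rational(-7, 2), Mul(42, Pow(Pow(Add(-2, Add(-5, -5)), 2), -1)))) = Mul(31, Add(Rational(-7, 2), Mul(42, Pow(Pow(Add(-2, -10), 2), -1)))) = Mul(31, Add(Rational(-7, 2), Mul(42, Pow(Pow(-12, 2), -1)))) = Mul(31, Add(Rational(-7, 2), Mul(42, Pow(144, -1)))) = Mul(31, Add(Rational(-7, 2), Mul(42, Rational(1, 144)))) = Mul(31, Add(Rational(-7, 2), Rational(7, 24))) = Mul(31, Rational(-77, 24)) = Rational(-2387, 24)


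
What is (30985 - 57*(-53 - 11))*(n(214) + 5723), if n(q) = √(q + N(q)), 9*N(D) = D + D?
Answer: 198204659 + 34633*√2354/3 ≈ 1.9876e+8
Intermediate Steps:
N(D) = 2*D/9 (N(D) = (D + D)/9 = (2*D)/9 = 2*D/9)
n(q) = √11*√q/3 (n(q) = √(q + 2*q/9) = √(11*q/9) = √11*√q/3)
(30985 - 57*(-53 - 11))*(n(214) + 5723) = (30985 - 57*(-53 - 11))*(√11*√214/3 + 5723) = (30985 - 57*(-64))*(√2354/3 + 5723) = (30985 + 3648)*(5723 + √2354/3) = 34633*(5723 + √2354/3) = 198204659 + 34633*√2354/3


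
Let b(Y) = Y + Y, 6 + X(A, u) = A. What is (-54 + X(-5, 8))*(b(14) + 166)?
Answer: -12610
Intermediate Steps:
X(A, u) = -6 + A
b(Y) = 2*Y
(-54 + X(-5, 8))*(b(14) + 166) = (-54 + (-6 - 5))*(2*14 + 166) = (-54 - 11)*(28 + 166) = -65*194 = -12610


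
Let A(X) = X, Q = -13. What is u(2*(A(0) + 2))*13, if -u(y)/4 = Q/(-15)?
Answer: -676/15 ≈ -45.067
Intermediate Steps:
u(y) = -52/15 (u(y) = -(-52)/(-15) = -(-52)*(-1)/15 = -4*13/15 = -52/15)
u(2*(A(0) + 2))*13 = -52/15*13 = -676/15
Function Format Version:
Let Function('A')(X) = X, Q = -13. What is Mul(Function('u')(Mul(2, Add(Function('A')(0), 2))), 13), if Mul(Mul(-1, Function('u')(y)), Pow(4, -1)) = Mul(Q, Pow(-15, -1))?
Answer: Rational(-676, 15) ≈ -45.067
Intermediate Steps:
Function('u')(y) = Rational(-52, 15) (Function('u')(y) = Mul(-4, Mul(-13, Pow(-15, -1))) = Mul(-4, Mul(-13, Rational(-1, 15))) = Mul(-4, Rational(13, 15)) = Rational(-52, 15))
Mul(Function('u')(Mul(2, Add(Function('A')(0), 2))), 13) = Mul(Rational(-52, 15), 13) = Rational(-676, 15)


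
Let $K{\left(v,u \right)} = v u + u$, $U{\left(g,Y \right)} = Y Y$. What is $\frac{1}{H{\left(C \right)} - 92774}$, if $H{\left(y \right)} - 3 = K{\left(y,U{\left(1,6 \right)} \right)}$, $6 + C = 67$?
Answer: $- \frac{1}{90539} \approx -1.1045 \cdot 10^{-5}$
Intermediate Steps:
$C = 61$ ($C = -6 + 67 = 61$)
$U{\left(g,Y \right)} = Y^{2}$
$K{\left(v,u \right)} = u + u v$ ($K{\left(v,u \right)} = u v + u = u + u v$)
$H{\left(y \right)} = 39 + 36 y$ ($H{\left(y \right)} = 3 + 6^{2} \left(1 + y\right) = 3 + 36 \left(1 + y\right) = 3 + \left(36 + 36 y\right) = 39 + 36 y$)
$\frac{1}{H{\left(C \right)} - 92774} = \frac{1}{\left(39 + 36 \cdot 61\right) - 92774} = \frac{1}{\left(39 + 2196\right) - 92774} = \frac{1}{2235 - 92774} = \frac{1}{-90539} = - \frac{1}{90539}$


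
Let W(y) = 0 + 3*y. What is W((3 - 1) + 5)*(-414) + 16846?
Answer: 8152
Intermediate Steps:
W(y) = 3*y
W((3 - 1) + 5)*(-414) + 16846 = (3*((3 - 1) + 5))*(-414) + 16846 = (3*(2 + 5))*(-414) + 16846 = (3*7)*(-414) + 16846 = 21*(-414) + 16846 = -8694 + 16846 = 8152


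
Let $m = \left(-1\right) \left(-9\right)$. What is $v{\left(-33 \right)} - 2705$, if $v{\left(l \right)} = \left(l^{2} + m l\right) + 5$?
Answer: $-1908$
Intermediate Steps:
$m = 9$
$v{\left(l \right)} = 5 + l^{2} + 9 l$ ($v{\left(l \right)} = \left(l^{2} + 9 l\right) + 5 = 5 + l^{2} + 9 l$)
$v{\left(-33 \right)} - 2705 = \left(5 + \left(-33\right)^{2} + 9 \left(-33\right)\right) - 2705 = \left(5 + 1089 - 297\right) - 2705 = 797 - 2705 = -1908$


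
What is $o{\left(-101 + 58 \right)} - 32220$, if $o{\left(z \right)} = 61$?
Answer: $-32159$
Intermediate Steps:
$o{\left(-101 + 58 \right)} - 32220 = 61 - 32220 = -32159$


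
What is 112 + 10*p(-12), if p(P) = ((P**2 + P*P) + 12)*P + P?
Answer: -36008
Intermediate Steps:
p(P) = P + P*(12 + 2*P**2) (p(P) = ((P**2 + P**2) + 12)*P + P = (2*P**2 + 12)*P + P = (12 + 2*P**2)*P + P = P*(12 + 2*P**2) + P = P + P*(12 + 2*P**2))
112 + 10*p(-12) = 112 + 10*(-12*(13 + 2*(-12)**2)) = 112 + 10*(-12*(13 + 2*144)) = 112 + 10*(-12*(13 + 288)) = 112 + 10*(-12*301) = 112 + 10*(-3612) = 112 - 36120 = -36008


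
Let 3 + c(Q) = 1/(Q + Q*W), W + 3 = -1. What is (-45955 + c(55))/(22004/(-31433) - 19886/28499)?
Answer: 6792983757504757/206607824610 ≈ 32879.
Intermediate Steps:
W = -4 (W = -3 - 1 = -4)
c(Q) = -3 - 1/(3*Q) (c(Q) = -3 + 1/(Q + Q*(-4)) = -3 + 1/(Q - 4*Q) = -3 + 1/(-3*Q) = -3 - 1/(3*Q))
(-45955 + c(55))/(22004/(-31433) - 19886/28499) = (-45955 + (-3 - 1/3/55))/(22004/(-31433) - 19886/28499) = (-45955 + (-3 - 1/3*1/55))/(22004*(-1/31433) - 19886*1/28499) = (-45955 + (-3 - 1/165))/(-22004/31433 - 19886/28499) = (-45955 - 496/165)/(-1252168634/895809067) = -7583071/165*(-895809067/1252168634) = 6792983757504757/206607824610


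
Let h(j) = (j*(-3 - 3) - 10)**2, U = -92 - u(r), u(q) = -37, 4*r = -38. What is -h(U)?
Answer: -102400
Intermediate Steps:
r = -19/2 (r = (1/4)*(-38) = -19/2 ≈ -9.5000)
U = -55 (U = -92 - 1*(-37) = -92 + 37 = -55)
h(j) = (-10 - 6*j)**2 (h(j) = (j*(-6) - 10)**2 = (-6*j - 10)**2 = (-10 - 6*j)**2)
-h(U) = -4*(5 + 3*(-55))**2 = -4*(5 - 165)**2 = -4*(-160)**2 = -4*25600 = -1*102400 = -102400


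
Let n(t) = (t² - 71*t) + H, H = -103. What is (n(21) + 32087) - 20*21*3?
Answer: 29674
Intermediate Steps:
n(t) = -103 + t² - 71*t (n(t) = (t² - 71*t) - 103 = -103 + t² - 71*t)
(n(21) + 32087) - 20*21*3 = ((-103 + 21² - 71*21) + 32087) - 20*21*3 = ((-103 + 441 - 1491) + 32087) - 420*3 = (-1153 + 32087) - 1260 = 30934 - 1260 = 29674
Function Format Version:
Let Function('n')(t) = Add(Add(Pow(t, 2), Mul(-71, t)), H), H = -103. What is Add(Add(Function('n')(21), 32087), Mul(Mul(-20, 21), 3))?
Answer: 29674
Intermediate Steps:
Function('n')(t) = Add(-103, Pow(t, 2), Mul(-71, t)) (Function('n')(t) = Add(Add(Pow(t, 2), Mul(-71, t)), -103) = Add(-103, Pow(t, 2), Mul(-71, t)))
Add(Add(Function('n')(21), 32087), Mul(Mul(-20, 21), 3)) = Add(Add(Add(-103, Pow(21, 2), Mul(-71, 21)), 32087), Mul(Mul(-20, 21), 3)) = Add(Add(Add(-103, 441, -1491), 32087), Mul(-420, 3)) = Add(Add(-1153, 32087), -1260) = Add(30934, -1260) = 29674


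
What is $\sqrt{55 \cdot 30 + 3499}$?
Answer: $\sqrt{5149} \approx 71.757$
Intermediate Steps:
$\sqrt{55 \cdot 30 + 3499} = \sqrt{1650 + 3499} = \sqrt{5149}$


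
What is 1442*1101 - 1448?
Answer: 1586194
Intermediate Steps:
1442*1101 - 1448 = 1587642 - 1448 = 1586194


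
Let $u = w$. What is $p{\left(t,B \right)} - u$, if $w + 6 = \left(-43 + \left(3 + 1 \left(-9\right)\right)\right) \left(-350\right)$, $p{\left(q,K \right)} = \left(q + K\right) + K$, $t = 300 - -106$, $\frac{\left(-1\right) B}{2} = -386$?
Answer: $-15194$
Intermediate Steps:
$B = 772$ ($B = \left(-2\right) \left(-386\right) = 772$)
$t = 406$ ($t = 300 + 106 = 406$)
$p{\left(q,K \right)} = q + 2 K$ ($p{\left(q,K \right)} = \left(K + q\right) + K = q + 2 K$)
$w = 17144$ ($w = -6 + \left(-43 + \left(3 + 1 \left(-9\right)\right)\right) \left(-350\right) = -6 + \left(-43 + \left(3 - 9\right)\right) \left(-350\right) = -6 + \left(-43 - 6\right) \left(-350\right) = -6 - -17150 = -6 + 17150 = 17144$)
$u = 17144$
$p{\left(t,B \right)} - u = \left(406 + 2 \cdot 772\right) - 17144 = \left(406 + 1544\right) - 17144 = 1950 - 17144 = -15194$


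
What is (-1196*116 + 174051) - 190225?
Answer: -154910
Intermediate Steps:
(-1196*116 + 174051) - 190225 = (-138736 + 174051) - 190225 = 35315 - 190225 = -154910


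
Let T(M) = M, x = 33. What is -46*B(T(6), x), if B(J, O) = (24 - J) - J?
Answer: -552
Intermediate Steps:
B(J, O) = 24 - 2*J
-46*B(T(6), x) = -46*(24 - 2*6) = -46*(24 - 12) = -46*12 = -552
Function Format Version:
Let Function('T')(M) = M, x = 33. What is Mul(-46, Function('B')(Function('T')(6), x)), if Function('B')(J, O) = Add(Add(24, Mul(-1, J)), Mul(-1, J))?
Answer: -552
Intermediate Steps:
Function('B')(J, O) = Add(24, Mul(-2, J))
Mul(-46, Function('B')(Function('T')(6), x)) = Mul(-46, Add(24, Mul(-2, 6))) = Mul(-46, Add(24, -12)) = Mul(-46, 12) = -552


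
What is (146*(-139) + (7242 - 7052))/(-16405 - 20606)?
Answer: 20104/37011 ≈ 0.54319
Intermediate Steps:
(146*(-139) + (7242 - 7052))/(-16405 - 20606) = (-20294 + 190)/(-37011) = -20104*(-1/37011) = 20104/37011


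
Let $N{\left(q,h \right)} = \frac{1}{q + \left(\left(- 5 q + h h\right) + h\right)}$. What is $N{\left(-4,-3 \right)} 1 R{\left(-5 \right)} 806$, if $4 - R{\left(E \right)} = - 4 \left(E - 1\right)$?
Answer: $- \frac{8060}{11} \approx -732.73$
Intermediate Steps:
$R{\left(E \right)} = 4 E$ ($R{\left(E \right)} = 4 - - 4 \left(E - 1\right) = 4 - - 4 \left(-1 + E\right) = 4 - \left(4 - 4 E\right) = 4 + \left(-4 + 4 E\right) = 4 E$)
$N{\left(q,h \right)} = \frac{1}{h + h^{2} - 4 q}$ ($N{\left(q,h \right)} = \frac{1}{q + \left(\left(- 5 q + h^{2}\right) + h\right)} = \frac{1}{q + \left(\left(h^{2} - 5 q\right) + h\right)} = \frac{1}{q + \left(h + h^{2} - 5 q\right)} = \frac{1}{h + h^{2} - 4 q}$)
$N{\left(-4,-3 \right)} 1 R{\left(-5 \right)} 806 = \frac{1}{-3 + \left(-3\right)^{2} - -16} \cdot 1 \cdot 4 \left(-5\right) 806 = \frac{1}{-3 + 9 + 16} \cdot 1 \left(-20\right) 806 = \frac{1}{22} \cdot 1 \left(-20\right) 806 = \frac{1}{22} \left(-20\right) 806 = \left(- \frac{10}{11}\right) 806 = - \frac{8060}{11}$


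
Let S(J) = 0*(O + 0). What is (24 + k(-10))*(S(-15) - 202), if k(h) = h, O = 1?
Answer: -2828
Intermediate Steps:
S(J) = 0 (S(J) = 0*(1 + 0) = 0*1 = 0)
(24 + k(-10))*(S(-15) - 202) = (24 - 10)*(0 - 202) = 14*(-202) = -2828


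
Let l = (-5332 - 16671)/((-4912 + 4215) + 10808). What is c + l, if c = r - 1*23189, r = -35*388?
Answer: -371793362/10111 ≈ -36771.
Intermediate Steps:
r = -13580
l = -22003/10111 (l = -22003/(-697 + 10808) = -22003/10111 ≈ -2.1761)
c = -36769 (c = -13580 - 1*23189 = -13580 - 23189 = -36769)
c + l = -36769 - 22003/10111 = -371793362/10111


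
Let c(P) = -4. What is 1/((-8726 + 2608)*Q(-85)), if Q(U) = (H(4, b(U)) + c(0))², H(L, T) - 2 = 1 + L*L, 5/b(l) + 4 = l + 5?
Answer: -1/1376550 ≈ -7.2645e-7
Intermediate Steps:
b(l) = 5/(1 + l) (b(l) = 5/(-4 + (l + 5)) = 5/(-4 + (5 + l)) = 5/(1 + l))
H(L, T) = 3 + L² (H(L, T) = 2 + (1 + L*L) = 2 + (1 + L²) = 3 + L²)
Q(U) = 225 (Q(U) = ((3 + 4²) - 4)² = ((3 + 16) - 4)² = (19 - 4)² = 15² = 225)
1/((-8726 + 2608)*Q(-85)) = 1/((-8726 + 2608)*225) = (1/225)/(-6118) = -1/6118*1/225 = -1/1376550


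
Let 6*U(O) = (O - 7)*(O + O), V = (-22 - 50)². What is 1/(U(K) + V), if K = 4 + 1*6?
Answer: 1/5194 ≈ 0.00019253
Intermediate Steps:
K = 10 (K = 4 + 6 = 10)
V = 5184 (V = (-72)² = 5184)
U(O) = O*(-7 + O)/3 (U(O) = ((O - 7)*(O + O))/6 = ((-7 + O)*(2*O))/6 = (2*O*(-7 + O))/6 = O*(-7 + O)/3)
1/(U(K) + V) = 1/((⅓)*10*(-7 + 10) + 5184) = 1/((⅓)*10*3 + 5184) = 1/(10 + 5184) = 1/5194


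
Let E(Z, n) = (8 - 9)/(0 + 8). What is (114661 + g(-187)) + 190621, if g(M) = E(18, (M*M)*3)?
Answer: 2442255/8 ≈ 3.0528e+5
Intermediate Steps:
E(Z, n) = -1/8
g(M) = -1/8
(114661 + g(-187)) + 190621 = (114661 - 1/8) + 190621 = 917287/8 + 190621 = 2442255/8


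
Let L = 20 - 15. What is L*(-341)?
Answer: -1705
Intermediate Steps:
L = 5
L*(-341) = 5*(-341) = -1705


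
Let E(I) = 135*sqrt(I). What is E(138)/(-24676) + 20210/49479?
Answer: 20210/49479 - 135*sqrt(138)/24676 ≈ 0.34419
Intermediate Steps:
E(138)/(-24676) + 20210/49479 = (135*sqrt(138))/(-24676) + 20210/49479 = (135*sqrt(138))*(-1/24676) + 20210*(1/49479) = -135*sqrt(138)/24676 + 20210/49479 = 20210/49479 - 135*sqrt(138)/24676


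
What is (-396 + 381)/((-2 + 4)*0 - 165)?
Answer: 1/11 ≈ 0.090909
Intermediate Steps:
(-396 + 381)/((-2 + 4)*0 - 165) = -15/(2*0 - 165) = -15/(0 - 165) = -15/(-165) = -15*(-1/165) = 1/11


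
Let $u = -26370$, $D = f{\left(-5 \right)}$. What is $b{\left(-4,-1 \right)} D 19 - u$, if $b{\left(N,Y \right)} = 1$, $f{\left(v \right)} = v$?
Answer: $26275$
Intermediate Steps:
$D = -5$
$b{\left(-4,-1 \right)} D 19 - u = 1 \left(-5\right) 19 - -26370 = \left(-5\right) 19 + 26370 = -95 + 26370 = 26275$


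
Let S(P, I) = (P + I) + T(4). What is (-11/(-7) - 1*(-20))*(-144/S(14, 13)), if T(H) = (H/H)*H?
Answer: -21744/217 ≈ -100.20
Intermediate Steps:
T(H) = H (T(H) = 1*H = H)
S(P, I) = 4 + I + P (S(P, I) = (P + I) + 4 = (I + P) + 4 = 4 + I + P)
(-11/(-7) - 1*(-20))*(-144/S(14, 13)) = (-11/(-7) - 1*(-20))*(-144/(4 + 13 + 14)) = (-11*(-⅐) + 20)*(-144/31) = (11/7 + 20)*(-144*1/31) = (151/7)*(-144/31) = -21744/217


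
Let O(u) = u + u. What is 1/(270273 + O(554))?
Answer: 1/271381 ≈ 3.6849e-6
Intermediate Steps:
O(u) = 2*u
1/(270273 + O(554)) = 1/(270273 + 2*554) = 1/(270273 + 1108) = 1/271381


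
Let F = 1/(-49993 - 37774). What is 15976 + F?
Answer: 1402165591/87767 ≈ 15976.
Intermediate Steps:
F = -1/87767 (F = 1/(-87767) = -1/87767 ≈ -1.1394e-5)
15976 + F = 15976 - 1/87767 = 1402165591/87767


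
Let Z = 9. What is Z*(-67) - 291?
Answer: -894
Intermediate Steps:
Z*(-67) - 291 = 9*(-67) - 291 = -603 - 291 = -894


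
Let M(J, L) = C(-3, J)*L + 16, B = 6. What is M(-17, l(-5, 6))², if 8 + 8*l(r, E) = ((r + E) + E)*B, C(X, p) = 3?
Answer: 13225/16 ≈ 826.56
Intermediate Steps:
l(r, E) = -1 + 3*E/2 + 3*r/4 (l(r, E) = -1 + (((r + E) + E)*6)/8 = -1 + (((E + r) + E)*6)/8 = -1 + ((r + 2*E)*6)/8 = -1 + (6*r + 12*E)/8 = -1 + (3*E/2 + 3*r/4) = -1 + 3*E/2 + 3*r/4)
M(J, L) = 16 + 3*L (M(J, L) = 3*L + 16 = 16 + 3*L)
M(-17, l(-5, 6))² = (16 + 3*(-1 + (3/2)*6 + (¾)*(-5)))² = (16 + 3*(-1 + 9 - 15/4))² = (16 + 3*(17/4))² = (16 + 51/4)² = (115/4)² = 13225/16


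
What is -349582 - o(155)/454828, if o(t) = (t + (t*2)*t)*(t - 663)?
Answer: -39743798439/113707 ≈ -3.4953e+5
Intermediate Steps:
o(t) = (-663 + t)*(t + 2*t²) (o(t) = (t + (2*t)*t)*(-663 + t) = (t + 2*t²)*(-663 + t) = (-663 + t)*(t + 2*t²))
-349582 - o(155)/454828 = -349582 - 155*(-663 - 1325*155 + 2*155²)/454828 = -349582 - 155*(-663 - 205375 + 2*24025)/454828 = -349582 - 155*(-663 - 205375 + 48050)/454828 = -349582 - 155*(-157988)/454828 = -349582 - (-24488140)/454828 = -349582 - 1*(-6122035/113707) = -349582 + 6122035/113707 = -39743798439/113707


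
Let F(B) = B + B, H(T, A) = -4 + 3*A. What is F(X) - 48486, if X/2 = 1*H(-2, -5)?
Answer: -48562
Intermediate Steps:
X = -38 (X = 2*(1*(-4 + 3*(-5))) = 2*(1*(-4 - 15)) = 2*(1*(-19)) = 2*(-19) = -38)
F(B) = 2*B
F(X) - 48486 = 2*(-38) - 48486 = -76 - 48486 = -48562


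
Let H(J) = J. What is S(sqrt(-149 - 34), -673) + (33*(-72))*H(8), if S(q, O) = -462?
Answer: -19470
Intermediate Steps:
S(sqrt(-149 - 34), -673) + (33*(-72))*H(8) = -462 + (33*(-72))*8 = -462 - 2376*8 = -462 - 19008 = -19470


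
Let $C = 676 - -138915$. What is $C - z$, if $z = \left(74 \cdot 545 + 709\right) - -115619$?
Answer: $-17067$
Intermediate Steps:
$C = 139591$ ($C = 676 + 138915 = 139591$)
$z = 156658$ ($z = \left(40330 + 709\right) + 115619 = 41039 + 115619 = 156658$)
$C - z = 139591 - 156658 = -17067$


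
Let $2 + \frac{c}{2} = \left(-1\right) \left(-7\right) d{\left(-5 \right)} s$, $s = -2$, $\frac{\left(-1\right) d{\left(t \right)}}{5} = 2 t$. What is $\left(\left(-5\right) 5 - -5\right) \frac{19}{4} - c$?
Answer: $1309$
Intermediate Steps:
$d{\left(t \right)} = - 10 t$ ($d{\left(t \right)} = - 5 \cdot 2 t = - 10 t$)
$c = -1404$ ($c = -4 + 2 \left(-1\right) \left(-7\right) \left(\left(-10\right) \left(-5\right)\right) \left(-2\right) = -4 + 2 \cdot 7 \cdot 50 \left(-2\right) = -4 + 2 \cdot 350 \left(-2\right) = -4 + 2 \left(-700\right) = -4 - 1400 = -1404$)
$\left(\left(-5\right) 5 - -5\right) \frac{19}{4} - c = \left(\left(-5\right) 5 - -5\right) \frac{19}{4} - -1404 = \left(-25 + 5\right) 19 \cdot \frac{1}{4} + 1404 = \left(-20\right) \frac{19}{4} + 1404 = -95 + 1404 = 1309$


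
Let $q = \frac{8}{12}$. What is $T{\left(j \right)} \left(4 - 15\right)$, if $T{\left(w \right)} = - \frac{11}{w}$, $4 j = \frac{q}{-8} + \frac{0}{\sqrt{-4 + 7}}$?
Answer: $-5808$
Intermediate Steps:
$q = \frac{2}{3}$ ($q = 8 \cdot \frac{1}{12} = \frac{2}{3} \approx 0.66667$)
$j = - \frac{1}{48}$ ($j = \frac{\frac{2}{3 \left(-8\right)} + \frac{0}{\sqrt{-4 + 7}}}{4} = \frac{\frac{2}{3} \left(- \frac{1}{8}\right) + \frac{0}{\sqrt{3}}}{4} = \frac{- \frac{1}{12} + 0 \frac{\sqrt{3}}{3}}{4} = \frac{- \frac{1}{12} + 0}{4} = \frac{1}{4} \left(- \frac{1}{12}\right) = - \frac{1}{48} \approx -0.020833$)
$T{\left(j \right)} \left(4 - 15\right) = - \frac{11}{- \frac{1}{48}} \left(4 - 15\right) = \left(-11\right) \left(-48\right) \left(4 - 15\right) = 528 \left(-11\right) = -5808$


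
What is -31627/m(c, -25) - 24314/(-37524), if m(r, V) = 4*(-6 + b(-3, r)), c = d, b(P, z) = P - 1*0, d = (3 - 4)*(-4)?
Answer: 98970571/112572 ≈ 879.18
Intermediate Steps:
d = 4 (d = -1*(-4) = 4)
b(P, z) = P (b(P, z) = P + 0 = P)
c = 4
m(r, V) = -36 (m(r, V) = 4*(-6 - 3) = 4*(-9) = -36)
-31627/m(c, -25) - 24314/(-37524) = -31627/(-36) - 24314/(-37524) = -31627*(-1/36) - 24314*(-1/37524) = 31627/36 + 12157/18762 = 98970571/112572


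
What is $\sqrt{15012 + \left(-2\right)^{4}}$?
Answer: $34 \sqrt{13} \approx 122.59$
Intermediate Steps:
$\sqrt{15012 + \left(-2\right)^{4}} = \sqrt{15012 + 16} = \sqrt{15028} = 34 \sqrt{13}$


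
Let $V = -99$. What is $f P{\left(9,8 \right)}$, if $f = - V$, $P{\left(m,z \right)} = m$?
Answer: $891$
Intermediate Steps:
$f = 99$ ($f = \left(-1\right) \left(-99\right) = 99$)
$f P{\left(9,8 \right)} = 99 \cdot 9 = 891$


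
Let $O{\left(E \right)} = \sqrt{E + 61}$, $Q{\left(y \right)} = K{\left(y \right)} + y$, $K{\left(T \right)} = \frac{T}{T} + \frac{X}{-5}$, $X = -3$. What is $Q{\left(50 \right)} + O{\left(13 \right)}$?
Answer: $\frac{258}{5} + \sqrt{74} \approx 60.202$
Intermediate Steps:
$K{\left(T \right)} = \frac{8}{5}$ ($K{\left(T \right)} = \frac{T}{T} - \frac{3}{-5} = 1 - - \frac{3}{5} = 1 + \frac{3}{5} = \frac{8}{5}$)
$Q{\left(y \right)} = \frac{8}{5} + y$
$O{\left(E \right)} = \sqrt{61 + E}$
$Q{\left(50 \right)} + O{\left(13 \right)} = \left(\frac{8}{5} + 50\right) + \sqrt{61 + 13} = \frac{258}{5} + \sqrt{74}$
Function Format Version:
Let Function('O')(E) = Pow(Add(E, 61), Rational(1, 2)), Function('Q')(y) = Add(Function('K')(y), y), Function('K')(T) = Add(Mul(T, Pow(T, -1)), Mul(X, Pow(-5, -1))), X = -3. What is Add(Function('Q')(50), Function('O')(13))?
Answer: Add(Rational(258, 5), Pow(74, Rational(1, 2))) ≈ 60.202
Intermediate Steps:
Function('K')(T) = Rational(8, 5) (Function('K')(T) = Add(Mul(T, Pow(T, -1)), Mul(-3, Pow(-5, -1))) = Add(1, Mul(-3, Rational(-1, 5))) = Add(1, Rational(3, 5)) = Rational(8, 5))
Function('Q')(y) = Add(Rational(8, 5), y)
Function('O')(E) = Pow(Add(61, E), Rational(1, 2))
Add(Function('Q')(50), Function('O')(13)) = Add(Add(Rational(8, 5), 50), Pow(Add(61, 13), Rational(1, 2))) = Add(Rational(258, 5), Pow(74, Rational(1, 2)))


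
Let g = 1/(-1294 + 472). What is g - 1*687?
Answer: -564715/822 ≈ -687.00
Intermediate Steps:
g = -1/822 (g = 1/(-822) = -1/822 ≈ -0.0012165)
g - 1*687 = -1/822 - 1*687 = -1/822 - 687 = -564715/822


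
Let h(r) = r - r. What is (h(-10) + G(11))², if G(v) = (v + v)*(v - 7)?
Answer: 7744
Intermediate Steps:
h(r) = 0
G(v) = 2*v*(-7 + v) (G(v) = (2*v)*(-7 + v) = 2*v*(-7 + v))
(h(-10) + G(11))² = (0 + 2*11*(-7 + 11))² = (0 + 2*11*4)² = (0 + 88)² = 88² = 7744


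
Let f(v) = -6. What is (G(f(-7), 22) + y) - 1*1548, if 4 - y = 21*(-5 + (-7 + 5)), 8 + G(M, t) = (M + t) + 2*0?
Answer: -1389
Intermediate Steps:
G(M, t) = -8 + M + t (G(M, t) = -8 + ((M + t) + 2*0) = -8 + ((M + t) + 0) = -8 + (M + t) = -8 + M + t)
y = 151 (y = 4 - 21*(-5 + (-7 + 5)) = 4 - 21*(-5 - 2) = 4 - 21*(-7) = 4 - 1*(-147) = 4 + 147 = 151)
(G(f(-7), 22) + y) - 1*1548 = ((-8 - 6 + 22) + 151) - 1*1548 = (8 + 151) - 1548 = 159 - 1548 = -1389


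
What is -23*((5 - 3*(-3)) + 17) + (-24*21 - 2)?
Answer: -1219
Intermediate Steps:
-23*((5 - 3*(-3)) + 17) + (-24*21 - 2) = -23*((5 + 9) + 17) + (-504 - 2) = -23*(14 + 17) - 506 = -23*31 - 506 = -713 - 506 = -1219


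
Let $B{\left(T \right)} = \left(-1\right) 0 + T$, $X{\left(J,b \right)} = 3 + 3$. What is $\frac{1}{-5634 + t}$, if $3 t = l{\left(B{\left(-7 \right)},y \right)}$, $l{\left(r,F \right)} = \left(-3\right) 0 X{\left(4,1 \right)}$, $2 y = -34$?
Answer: $- \frac{1}{5634} \approx -0.00017749$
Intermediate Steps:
$y = -17$ ($y = \frac{1}{2} \left(-34\right) = -17$)
$X{\left(J,b \right)} = 6$
$B{\left(T \right)} = T$ ($B{\left(T \right)} = 0 + T = T$)
$l{\left(r,F \right)} = 0$ ($l{\left(r,F \right)} = \left(-3\right) 0 \cdot 6 = 0 \cdot 6 = 0$)
$t = 0$ ($t = \frac{1}{3} \cdot 0 = 0$)
$\frac{1}{-5634 + t} = \frac{1}{-5634 + 0} = \frac{1}{-5634} = - \frac{1}{5634}$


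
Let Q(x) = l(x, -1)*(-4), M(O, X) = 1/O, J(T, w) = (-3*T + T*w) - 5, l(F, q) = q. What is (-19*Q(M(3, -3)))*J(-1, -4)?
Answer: -152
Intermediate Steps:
J(T, w) = -5 - 3*T + T*w
Q(x) = 4 (Q(x) = -1*(-4) = 4)
(-19*Q(M(3, -3)))*J(-1, -4) = (-19*4)*(-5 - 3*(-1) - 1*(-4)) = -76*(-5 + 3 + 4) = -76*2 = -152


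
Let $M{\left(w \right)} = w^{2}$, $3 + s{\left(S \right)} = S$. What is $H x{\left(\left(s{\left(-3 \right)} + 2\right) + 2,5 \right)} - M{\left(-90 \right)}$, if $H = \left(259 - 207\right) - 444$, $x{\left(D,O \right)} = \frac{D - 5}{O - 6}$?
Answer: $-10844$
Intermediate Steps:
$s{\left(S \right)} = -3 + S$
$x{\left(D,O \right)} = \frac{-5 + D}{-6 + O}$
$H = -392$ ($H = 52 - 444 = -392$)
$H x{\left(\left(s{\left(-3 \right)} + 2\right) + 2,5 \right)} - M{\left(-90 \right)} = - 392 \frac{-5 + \left(\left(\left(-3 - 3\right) + 2\right) + 2\right)}{-6 + 5} - \left(-90\right)^{2} = - 392 \frac{-5 + \left(\left(-6 + 2\right) + 2\right)}{-1} - 8100 = - 392 \left(- (-5 + \left(-4 + 2\right))\right) - 8100 = - 392 \left(- (-5 - 2)\right) - 8100 = - 392 \left(\left(-1\right) \left(-7\right)\right) - 8100 = \left(-392\right) 7 - 8100 = -2744 - 8100 = -10844$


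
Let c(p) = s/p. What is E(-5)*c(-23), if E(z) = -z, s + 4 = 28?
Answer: -120/23 ≈ -5.2174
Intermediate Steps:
s = 24 (s = -4 + 28 = 24)
c(p) = 24/p
E(-5)*c(-23) = (-1*(-5))*(24/(-23)) = 5*(24*(-1/23)) = 5*(-24/23) = -120/23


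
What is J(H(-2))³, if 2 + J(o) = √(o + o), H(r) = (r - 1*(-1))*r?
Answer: 0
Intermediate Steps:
H(r) = r*(1 + r) (H(r) = (r + 1)*r = (1 + r)*r = r*(1 + r))
J(o) = -2 + √2*√o (J(o) = -2 + √(o + o) = -2 + √(2*o) = -2 + √2*√o)
J(H(-2))³ = (-2 + √2*√(-2*(1 - 2)))³ = (-2 + √2*√(-2*(-1)))³ = (-2 + √2*√2)³ = (-2 + 2)³ = 0³ = 0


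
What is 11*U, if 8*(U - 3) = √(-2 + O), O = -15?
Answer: 33 + 11*I*√17/8 ≈ 33.0 + 5.6693*I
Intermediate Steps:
U = 3 + I*√17/8 (U = 3 + √(-2 - 15)/8 = 3 + √(-17)/8 = 3 + (I*√17)/8 = 3 + I*√17/8 ≈ 3.0 + 0.51539*I)
11*U = 11*(3 + I*√17/8) = 33 + 11*I*√17/8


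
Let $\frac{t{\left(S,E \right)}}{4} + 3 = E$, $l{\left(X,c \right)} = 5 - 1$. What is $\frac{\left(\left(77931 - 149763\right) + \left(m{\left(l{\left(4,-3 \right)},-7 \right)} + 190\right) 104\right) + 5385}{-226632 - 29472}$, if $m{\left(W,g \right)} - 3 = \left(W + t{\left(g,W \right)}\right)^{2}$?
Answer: $\frac{39719}{256104} \approx 0.15509$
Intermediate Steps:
$l{\left(X,c \right)} = 4$
$t{\left(S,E \right)} = -12 + 4 E$
$m{\left(W,g \right)} = 3 + \left(-12 + 5 W\right)^{2}$ ($m{\left(W,g \right)} = 3 + \left(W + \left(-12 + 4 W\right)\right)^{2} = 3 + \left(-12 + 5 W\right)^{2}$)
$\frac{\left(\left(77931 - 149763\right) + \left(m{\left(l{\left(4,-3 \right)},-7 \right)} + 190\right) 104\right) + 5385}{-226632 - 29472} = \frac{\left(\left(77931 - 149763\right) + \left(\left(3 + \left(-12 + 5 \cdot 4\right)^{2}\right) + 190\right) 104\right) + 5385}{-226632 - 29472} = \frac{\left(-71832 + \left(\left(3 + \left(-12 + 20\right)^{2}\right) + 190\right) 104\right) + 5385}{-256104} = \left(\left(-71832 + \left(\left(3 + 8^{2}\right) + 190\right) 104\right) + 5385\right) \left(- \frac{1}{256104}\right) = \left(\left(-71832 + \left(\left(3 + 64\right) + 190\right) 104\right) + 5385\right) \left(- \frac{1}{256104}\right) = \left(\left(-71832 + \left(67 + 190\right) 104\right) + 5385\right) \left(- \frac{1}{256104}\right) = \left(\left(-71832 + 257 \cdot 104\right) + 5385\right) \left(- \frac{1}{256104}\right) = \left(\left(-71832 + 26728\right) + 5385\right) \left(- \frac{1}{256104}\right) = \left(-45104 + 5385\right) \left(- \frac{1}{256104}\right) = \left(-39719\right) \left(- \frac{1}{256104}\right) = \frac{39719}{256104}$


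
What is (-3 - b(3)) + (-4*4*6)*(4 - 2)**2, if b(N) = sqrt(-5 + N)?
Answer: -387 - I*sqrt(2) ≈ -387.0 - 1.4142*I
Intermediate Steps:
(-3 - b(3)) + (-4*4*6)*(4 - 2)**2 = (-3 - sqrt(-5 + 3)) + (-4*4*6)*(4 - 2)**2 = (-3 - sqrt(-2)) - 16*6*2**2 = (-3 - I*sqrt(2)) - 96*4 = (-3 - I*sqrt(2)) - 384 = -387 - I*sqrt(2)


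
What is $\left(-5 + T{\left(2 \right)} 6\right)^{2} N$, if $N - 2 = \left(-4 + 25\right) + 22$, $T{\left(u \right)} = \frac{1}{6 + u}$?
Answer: $\frac{13005}{16} \approx 812.81$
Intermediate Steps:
$N = 45$ ($N = 2 + \left(\left(-4 + 25\right) + 22\right) = 2 + \left(21 + 22\right) = 2 + 43 = 45$)
$\left(-5 + T{\left(2 \right)} 6\right)^{2} N = \left(-5 + \frac{1}{6 + 2} \cdot 6\right)^{2} \cdot 45 = \left(-5 + \frac{1}{8} \cdot 6\right)^{2} \cdot 45 = \left(-5 + \frac{3}{4}\right)^{2} \cdot 45 = \left(- \frac{17}{4}\right)^{2} \cdot 45 = \frac{289}{16} \cdot 45 = \frac{13005}{16}$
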